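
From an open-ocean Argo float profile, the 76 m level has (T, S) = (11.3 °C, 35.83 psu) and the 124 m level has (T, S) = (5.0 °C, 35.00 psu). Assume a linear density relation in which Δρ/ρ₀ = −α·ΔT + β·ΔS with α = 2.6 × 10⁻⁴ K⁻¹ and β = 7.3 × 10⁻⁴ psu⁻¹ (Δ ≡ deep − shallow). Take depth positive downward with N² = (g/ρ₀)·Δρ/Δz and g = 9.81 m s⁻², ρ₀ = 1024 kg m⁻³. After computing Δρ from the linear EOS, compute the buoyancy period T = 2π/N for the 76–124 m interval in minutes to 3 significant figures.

ΔT = -6.3 K, ΔS = -0.83 psu (deep − shallow).
Δρ/ρ₀ = −αΔT + βΔS = 1.638 × 10⁻³ − 6.059 × 10⁻⁴ = 1.0321 × 10⁻³, so Δρ ≈ 1.057 kg m⁻³.
N² = (g/ρ₀)·Δρ/Δz = g·(Δρ/ρ₀)/Δz = 9.81 × 1.0321 × 10⁻³ / 48 = 2.1094 × 10⁻⁴ s⁻².
N = √(2.1094 × 10⁻⁴) = 0.014524 rad s⁻¹ → T = 2π/N = 432.61 s = 7.2102 min ≈ 7.21 min.

7.21 min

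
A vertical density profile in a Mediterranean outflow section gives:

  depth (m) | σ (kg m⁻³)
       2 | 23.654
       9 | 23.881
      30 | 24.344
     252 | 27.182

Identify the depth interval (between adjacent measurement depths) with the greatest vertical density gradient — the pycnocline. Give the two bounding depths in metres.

Compute the density gradient over each adjacent pair:
  2–9 m: Δρ/Δz = 0.227/7 = 0.032 kg m⁻⁴
  9–30 m: Δρ/Δz = 0.463/21 = 0.022 kg m⁻⁴
  30–252 m: Δρ/Δz = 2.838/222 = 0.013 kg m⁻⁴
The largest gradient is in the 2–9 m interval — the pycnocline.

2–9 m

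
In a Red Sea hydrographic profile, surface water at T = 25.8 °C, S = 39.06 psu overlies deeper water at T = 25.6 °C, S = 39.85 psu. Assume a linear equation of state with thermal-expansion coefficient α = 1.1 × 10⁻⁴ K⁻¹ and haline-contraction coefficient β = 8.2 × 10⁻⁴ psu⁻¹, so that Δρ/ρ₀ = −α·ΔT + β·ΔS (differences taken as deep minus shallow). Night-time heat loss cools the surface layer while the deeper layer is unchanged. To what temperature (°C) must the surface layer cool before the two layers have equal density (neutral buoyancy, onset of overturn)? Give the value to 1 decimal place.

19.7 °C

Neutral buoyancy requires Δρ = 0, i.e. −α(T_deep − T_surf′) + β(S_deep − S_surf) = 0.
T_surf′ = T_deep − (β/α)·ΔS = 25.6 − (8.2 × 10⁻⁴/1.1 × 10⁻⁴)·(+0.79) = 19.711 °C.
Cooling required: 25.8 − (19.711) = 6.089 °C.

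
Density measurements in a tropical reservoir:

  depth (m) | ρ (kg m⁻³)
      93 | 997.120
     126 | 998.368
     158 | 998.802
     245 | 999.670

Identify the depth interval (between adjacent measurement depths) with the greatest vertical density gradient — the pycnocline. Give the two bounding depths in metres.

Compute the density gradient over each adjacent pair:
  93–126 m: Δρ/Δz = 1.248/33 = 0.038 kg m⁻⁴
  126–158 m: Δρ/Δz = 0.434/32 = 0.014 kg m⁻⁴
  158–245 m: Δρ/Δz = 0.868/87 = 0.010 kg m⁻⁴
The largest gradient is in the 93–126 m interval — the pycnocline.

93–126 m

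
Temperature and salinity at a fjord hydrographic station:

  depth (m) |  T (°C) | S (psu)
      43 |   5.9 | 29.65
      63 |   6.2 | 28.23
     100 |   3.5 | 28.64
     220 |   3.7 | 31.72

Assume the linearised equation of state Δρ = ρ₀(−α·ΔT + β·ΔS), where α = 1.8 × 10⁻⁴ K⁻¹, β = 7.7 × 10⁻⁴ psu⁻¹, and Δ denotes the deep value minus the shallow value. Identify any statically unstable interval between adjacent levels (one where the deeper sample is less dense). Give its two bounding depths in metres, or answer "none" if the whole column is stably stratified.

43–63 m

Evaluate Δρ/ρ₀ = −αΔT + βΔS across each adjacent pair:
  43–63 m: −αΔT+βΔS = −(1.8 × 10⁻⁴)(+0.3)+(7.7 × 10⁻⁴)(-1.42) = -1.1 × 10⁻³ → UNSTABLE
  63–100 m: −αΔT+βΔS = −(1.8 × 10⁻⁴)(-2.7)+(7.7 × 10⁻⁴)(+0.41) = 8.0 × 10⁻⁴ → stable
  100–220 m: −αΔT+βΔS = −(1.8 × 10⁻⁴)(+0.2)+(7.7 × 10⁻⁴)(+3.08) = 2.3 × 10⁻³ → stable
The 43–63 m interval has Δρ < 0: lighter water underlies denser water.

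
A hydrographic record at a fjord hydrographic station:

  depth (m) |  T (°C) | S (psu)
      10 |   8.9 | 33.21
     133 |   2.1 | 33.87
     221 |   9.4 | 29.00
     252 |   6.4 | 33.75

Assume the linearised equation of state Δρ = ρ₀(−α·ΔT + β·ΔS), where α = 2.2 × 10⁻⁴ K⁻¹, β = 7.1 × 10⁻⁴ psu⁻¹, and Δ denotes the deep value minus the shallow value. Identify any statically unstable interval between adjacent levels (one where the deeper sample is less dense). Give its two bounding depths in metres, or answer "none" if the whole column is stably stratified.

Evaluate Δρ/ρ₀ = −αΔT + βΔS across each adjacent pair:
  10–133 m: −αΔT+βΔS = −(2.2 × 10⁻⁴)(-6.8)+(7.1 × 10⁻⁴)(+0.66) = 2.0 × 10⁻³ → stable
  133–221 m: −αΔT+βΔS = −(2.2 × 10⁻⁴)(+7.3)+(7.1 × 10⁻⁴)(-4.87) = -5.1 × 10⁻³ → UNSTABLE
  221–252 m: −αΔT+βΔS = −(2.2 × 10⁻⁴)(-3.0)+(7.1 × 10⁻⁴)(+4.75) = 4.0 × 10⁻³ → stable
The 133–221 m interval has Δρ < 0: lighter water underlies denser water.

133–221 m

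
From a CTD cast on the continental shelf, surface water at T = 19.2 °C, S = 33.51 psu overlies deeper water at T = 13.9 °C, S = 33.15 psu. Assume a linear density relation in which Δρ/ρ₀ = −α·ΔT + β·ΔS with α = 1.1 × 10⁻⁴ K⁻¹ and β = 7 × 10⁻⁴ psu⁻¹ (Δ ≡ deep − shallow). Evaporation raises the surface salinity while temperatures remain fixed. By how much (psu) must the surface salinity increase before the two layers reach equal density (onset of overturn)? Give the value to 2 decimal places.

Neutral buoyancy requires −α(T_deep − T_surf) + β(S_deep − S_surf′) = 0.
S_surf′ = S_deep − (α/β)·ΔT = 33.15 − (1.1 × 10⁻⁴/7 × 10⁻⁴)·(-5.3) = 33.9829 psu.
Increase required: 33.9829 − 33.51 = 0.4729 psu.

0.47 psu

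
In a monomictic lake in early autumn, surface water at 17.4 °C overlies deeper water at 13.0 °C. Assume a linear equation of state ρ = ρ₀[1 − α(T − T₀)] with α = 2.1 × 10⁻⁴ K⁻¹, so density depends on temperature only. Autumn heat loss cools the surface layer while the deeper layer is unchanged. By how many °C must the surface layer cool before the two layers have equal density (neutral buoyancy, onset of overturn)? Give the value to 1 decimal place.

4.4 °C

With temperature the only control, equal density requires T_surf′ = T_deep.
T_surf′ = 13.0 °C.
Cooling required: 17.4 − 13.0 = 4.4 °C.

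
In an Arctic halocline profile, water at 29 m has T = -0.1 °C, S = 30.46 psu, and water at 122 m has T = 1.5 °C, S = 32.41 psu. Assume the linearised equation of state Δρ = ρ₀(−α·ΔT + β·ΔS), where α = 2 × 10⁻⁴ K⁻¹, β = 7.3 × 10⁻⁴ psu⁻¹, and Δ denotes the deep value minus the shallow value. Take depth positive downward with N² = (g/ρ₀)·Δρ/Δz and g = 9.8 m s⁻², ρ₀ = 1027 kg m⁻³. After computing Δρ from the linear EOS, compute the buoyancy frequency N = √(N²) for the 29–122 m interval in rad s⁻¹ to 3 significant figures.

ΔT = +1.6 K, ΔS = +1.95 psu (deep − shallow).
Δρ/ρ₀ = −αΔT + βΔS = -3.20 × 10⁻⁴ + 1.4235 × 10⁻³ = 1.1035 × 10⁻³, so Δρ ≈ 1.133 kg m⁻³.
N² = (g/ρ₀)·Δρ/Δz = g·(Δρ/ρ₀)/Δz = 9.8 × 1.1035 × 10⁻³ / 93 = 1.1628 × 10⁻⁴ s⁻².
N = √(1.1628 × 10⁻⁴) = 0.010783 rad s⁻¹ ≈ 0.0108 rad s⁻¹.

0.0108 rad s⁻¹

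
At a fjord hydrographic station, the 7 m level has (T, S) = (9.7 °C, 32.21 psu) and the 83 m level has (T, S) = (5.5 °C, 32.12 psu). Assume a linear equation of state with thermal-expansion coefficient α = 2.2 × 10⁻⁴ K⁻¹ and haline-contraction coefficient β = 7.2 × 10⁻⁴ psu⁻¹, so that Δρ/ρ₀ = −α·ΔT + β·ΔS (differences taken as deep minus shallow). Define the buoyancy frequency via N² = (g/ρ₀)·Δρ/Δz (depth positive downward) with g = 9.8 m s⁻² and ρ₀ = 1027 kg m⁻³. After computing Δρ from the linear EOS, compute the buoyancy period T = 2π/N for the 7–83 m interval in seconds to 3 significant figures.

597 s

ΔT = -4.2 K, ΔS = -0.09 psu (deep − shallow).
Δρ/ρ₀ = −αΔT + βΔS = 9.24 × 10⁻⁴ − 6.48 × 10⁻⁵ = 8.592 × 10⁻⁴, so Δρ ≈ 0.8824 kg m⁻³.
N² = (g/ρ₀)·Δρ/Δz = g·(Δρ/ρ₀)/Δz = 9.8 × 8.592 × 10⁻⁴ / 76 = 1.1079 × 10⁻⁴ s⁻².
N = √(1.1079 × 10⁻⁴) = 0.010526 rad s⁻¹ → T = 2π/N = 596.92 s ≈ 597 s.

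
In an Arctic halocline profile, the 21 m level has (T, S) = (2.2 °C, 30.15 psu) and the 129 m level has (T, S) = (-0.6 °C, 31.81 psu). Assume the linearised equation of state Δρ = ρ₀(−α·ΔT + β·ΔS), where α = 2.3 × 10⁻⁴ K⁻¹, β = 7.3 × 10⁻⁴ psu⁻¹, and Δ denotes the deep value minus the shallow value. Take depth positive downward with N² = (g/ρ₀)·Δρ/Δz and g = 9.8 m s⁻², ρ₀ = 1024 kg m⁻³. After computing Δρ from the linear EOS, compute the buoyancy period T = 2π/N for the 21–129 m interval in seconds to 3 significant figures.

ΔT = -2.8 K, ΔS = +1.66 psu (deep − shallow).
Δρ/ρ₀ = −αΔT + βΔS = 6.44 × 10⁻⁴ + 1.2118 × 10⁻³ = 1.8558 × 10⁻³, so Δρ ≈ 1.900 kg m⁻³.
N² = (g/ρ₀)·Δρ/Δz = g·(Δρ/ρ₀)/Δz = 9.8 × 1.8558 × 10⁻³ / 108 = 1.6840 × 10⁻⁴ s⁻².
N = √(1.6840 × 10⁻⁴) = 0.012977 rad s⁻¹ → T = 2π/N = 484.18 s ≈ 484 s.

484 s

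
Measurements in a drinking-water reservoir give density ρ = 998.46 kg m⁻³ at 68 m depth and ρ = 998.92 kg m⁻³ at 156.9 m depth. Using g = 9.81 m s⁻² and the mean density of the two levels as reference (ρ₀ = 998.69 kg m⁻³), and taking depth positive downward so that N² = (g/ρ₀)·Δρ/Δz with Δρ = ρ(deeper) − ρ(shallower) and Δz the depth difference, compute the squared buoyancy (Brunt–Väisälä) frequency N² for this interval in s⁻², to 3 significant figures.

Δρ = 998.92 − 998.46 = 0.46 kg m⁻³ over Δz = 156.9 − 68 = 88.9 m.
N² = (9.81/998.69) × (0.46/88.9) = 5.0827 × 10⁻⁵ s⁻² ≈ 5.08 × 10⁻⁵ s⁻².

5.08 × 10⁻⁵ s⁻²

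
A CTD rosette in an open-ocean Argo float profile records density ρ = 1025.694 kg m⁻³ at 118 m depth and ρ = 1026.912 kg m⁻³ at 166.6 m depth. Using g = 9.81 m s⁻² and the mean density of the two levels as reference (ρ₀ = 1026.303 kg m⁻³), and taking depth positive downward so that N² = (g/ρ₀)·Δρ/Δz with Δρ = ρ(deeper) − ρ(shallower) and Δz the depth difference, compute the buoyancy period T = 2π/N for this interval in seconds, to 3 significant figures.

Δρ = 1026.912 − 1025.694 = 1.218 kg m⁻³ over Δz = 166.6 − 118 = 48.6 m.
N² = (9.81/1026.303) × (1.218/48.6) = 2.3955 × 10⁻⁴ s⁻².
N = √(2.3955 × 10⁻⁴) = 0.015477 rad s⁻¹, so T = 2π/N = 405.97 s ≈ 406 s.
Since Δρ > 0 the layer is stably stratified.

406 s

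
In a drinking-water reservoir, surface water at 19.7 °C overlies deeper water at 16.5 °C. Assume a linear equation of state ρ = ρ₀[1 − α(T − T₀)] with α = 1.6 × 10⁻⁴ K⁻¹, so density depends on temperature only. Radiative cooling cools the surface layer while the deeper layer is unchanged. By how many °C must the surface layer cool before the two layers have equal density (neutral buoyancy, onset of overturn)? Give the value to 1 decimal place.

With temperature the only control, equal density requires T_surf′ = T_deep.
T_surf′ = 16.5 °C.
Cooling required: 19.7 − 16.5 = 3.2 °C.

3.2 °C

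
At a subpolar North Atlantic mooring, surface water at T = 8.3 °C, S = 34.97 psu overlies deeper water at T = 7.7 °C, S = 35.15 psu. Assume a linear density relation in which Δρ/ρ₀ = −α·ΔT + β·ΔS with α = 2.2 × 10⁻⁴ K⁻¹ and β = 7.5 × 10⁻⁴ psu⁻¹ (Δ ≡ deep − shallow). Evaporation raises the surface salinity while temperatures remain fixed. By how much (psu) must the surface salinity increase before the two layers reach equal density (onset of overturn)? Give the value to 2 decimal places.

Neutral buoyancy requires −α(T_deep − T_surf) + β(S_deep − S_surf′) = 0.
S_surf′ = S_deep − (α/β)·ΔT = 35.15 − (2.2 × 10⁻⁴/7.5 × 10⁻⁴)·(-0.6) = 35.3260 psu.
Increase required: 35.3260 − 34.97 = 0.3560 psu.

0.36 psu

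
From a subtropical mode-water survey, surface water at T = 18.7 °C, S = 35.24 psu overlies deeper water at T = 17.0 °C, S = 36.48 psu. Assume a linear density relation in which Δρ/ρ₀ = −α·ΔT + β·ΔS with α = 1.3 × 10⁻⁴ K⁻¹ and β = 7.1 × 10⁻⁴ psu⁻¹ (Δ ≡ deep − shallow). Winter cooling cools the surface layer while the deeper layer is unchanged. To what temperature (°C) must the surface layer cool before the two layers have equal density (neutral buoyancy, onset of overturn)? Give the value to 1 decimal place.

10.2 °C

Neutral buoyancy requires Δρ = 0, i.e. −α(T_deep − T_surf′) + β(S_deep − S_surf) = 0.
T_surf′ = T_deep − (β/α)·ΔS = 17.0 − (7.1 × 10⁻⁴/1.3 × 10⁻⁴)·(+1.24) = 10.228 °C.
Cooling required: 18.7 − (10.228) = 8.472 °C.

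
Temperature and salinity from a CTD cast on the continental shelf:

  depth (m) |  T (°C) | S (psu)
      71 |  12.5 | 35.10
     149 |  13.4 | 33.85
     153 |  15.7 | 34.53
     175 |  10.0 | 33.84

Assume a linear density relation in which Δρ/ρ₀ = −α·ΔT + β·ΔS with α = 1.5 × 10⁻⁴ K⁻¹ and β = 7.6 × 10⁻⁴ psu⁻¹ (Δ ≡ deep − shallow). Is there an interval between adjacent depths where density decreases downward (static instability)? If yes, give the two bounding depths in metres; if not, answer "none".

71–149 m

Evaluate Δρ/ρ₀ = −αΔT + βΔS across each adjacent pair:
  71–149 m: −αΔT+βΔS = −(1.5 × 10⁻⁴)(+0.9)+(7.6 × 10⁻⁴)(-1.25) = -1.1 × 10⁻³ → UNSTABLE
  149–153 m: −αΔT+βΔS = −(1.5 × 10⁻⁴)(+2.3)+(7.6 × 10⁻⁴)(+0.68) = 1.7 × 10⁻⁴ → stable
  153–175 m: −αΔT+βΔS = −(1.5 × 10⁻⁴)(-5.7)+(7.6 × 10⁻⁴)(-0.69) = 3.3 × 10⁻⁴ → stable
The 71–149 m interval has Δρ < 0: lighter water underlies denser water.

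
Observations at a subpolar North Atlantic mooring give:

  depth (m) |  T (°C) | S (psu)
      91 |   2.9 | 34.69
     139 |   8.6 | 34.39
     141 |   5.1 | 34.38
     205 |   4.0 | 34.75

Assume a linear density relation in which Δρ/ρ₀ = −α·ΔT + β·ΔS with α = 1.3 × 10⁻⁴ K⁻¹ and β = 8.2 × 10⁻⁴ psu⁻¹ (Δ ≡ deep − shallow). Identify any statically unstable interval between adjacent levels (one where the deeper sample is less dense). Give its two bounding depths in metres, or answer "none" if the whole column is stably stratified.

91–139 m

Evaluate Δρ/ρ₀ = −αΔT + βΔS across each adjacent pair:
  91–139 m: −αΔT+βΔS = −(1.3 × 10⁻⁴)(+5.7)+(8.2 × 10⁻⁴)(-0.30) = -9.9 × 10⁻⁴ → UNSTABLE
  139–141 m: −αΔT+βΔS = −(1.3 × 10⁻⁴)(-3.5)+(8.2 × 10⁻⁴)(-0.01) = 4.5 × 10⁻⁴ → stable
  141–205 m: −αΔT+βΔS = −(1.3 × 10⁻⁴)(-1.1)+(8.2 × 10⁻⁴)(+0.37) = 4.5 × 10⁻⁴ → stable
The 91–139 m interval has Δρ < 0: lighter water underlies denser water.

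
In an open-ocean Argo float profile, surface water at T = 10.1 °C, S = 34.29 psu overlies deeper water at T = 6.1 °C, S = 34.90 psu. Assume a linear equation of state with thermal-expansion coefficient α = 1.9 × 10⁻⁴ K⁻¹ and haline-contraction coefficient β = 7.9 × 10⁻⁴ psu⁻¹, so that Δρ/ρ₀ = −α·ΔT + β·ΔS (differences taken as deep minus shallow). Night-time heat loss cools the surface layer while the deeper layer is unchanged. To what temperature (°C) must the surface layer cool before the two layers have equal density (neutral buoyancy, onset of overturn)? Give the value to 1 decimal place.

Neutral buoyancy requires Δρ = 0, i.e. −α(T_deep − T_surf′) + β(S_deep − S_surf) = 0.
T_surf′ = T_deep − (β/α)·ΔS = 6.1 − (7.9 × 10⁻⁴/1.9 × 10⁻⁴)·(+0.61) = 3.564 °C.
Cooling required: 10.1 − (3.564) = 6.536 °C.

3.6 °C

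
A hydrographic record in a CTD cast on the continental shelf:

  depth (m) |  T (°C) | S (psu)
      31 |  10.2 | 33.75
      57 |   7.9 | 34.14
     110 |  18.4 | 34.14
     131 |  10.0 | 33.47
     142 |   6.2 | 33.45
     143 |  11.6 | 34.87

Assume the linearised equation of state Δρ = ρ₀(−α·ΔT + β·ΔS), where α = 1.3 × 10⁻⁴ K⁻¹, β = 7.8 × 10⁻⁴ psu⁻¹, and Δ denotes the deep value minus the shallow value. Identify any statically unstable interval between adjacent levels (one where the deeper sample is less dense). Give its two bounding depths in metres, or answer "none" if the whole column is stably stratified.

57–110 m

Evaluate Δρ/ρ₀ = −αΔT + βΔS across each adjacent pair:
  31–57 m: −αΔT+βΔS = −(1.3 × 10⁻⁴)(-2.3)+(7.8 × 10⁻⁴)(+0.39) = 6.0 × 10⁻⁴ → stable
  57–110 m: −αΔT+βΔS = −(1.3 × 10⁻⁴)(+10.5)+(7.8 × 10⁻⁴)(+0.00) = -1.4 × 10⁻³ → UNSTABLE
  110–131 m: −αΔT+βΔS = −(1.3 × 10⁻⁴)(-8.4)+(7.8 × 10⁻⁴)(-0.67) = 5.7 × 10⁻⁴ → stable
  131–142 m: −αΔT+βΔS = −(1.3 × 10⁻⁴)(-3.8)+(7.8 × 10⁻⁴)(-0.02) = 4.8 × 10⁻⁴ → stable
  142–143 m: −αΔT+βΔS = −(1.3 × 10⁻⁴)(+5.4)+(7.8 × 10⁻⁴)(+1.42) = 4.1 × 10⁻⁴ → stable
The 57–110 m interval has Δρ < 0: lighter water underlies denser water.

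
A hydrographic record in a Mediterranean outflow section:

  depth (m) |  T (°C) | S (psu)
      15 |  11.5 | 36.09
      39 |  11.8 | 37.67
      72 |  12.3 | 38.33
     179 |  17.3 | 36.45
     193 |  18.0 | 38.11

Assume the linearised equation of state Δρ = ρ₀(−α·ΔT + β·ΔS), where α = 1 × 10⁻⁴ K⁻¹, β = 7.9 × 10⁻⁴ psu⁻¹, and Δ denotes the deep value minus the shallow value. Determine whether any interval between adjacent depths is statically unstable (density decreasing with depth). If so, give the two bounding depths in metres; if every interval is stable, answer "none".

72–179 m

Evaluate Δρ/ρ₀ = −αΔT + βΔS across each adjacent pair:
  15–39 m: −αΔT+βΔS = −(1 × 10⁻⁴)(+0.3)+(7.9 × 10⁻⁴)(+1.58) = 1.2 × 10⁻³ → stable
  39–72 m: −αΔT+βΔS = −(1 × 10⁻⁴)(+0.5)+(7.9 × 10⁻⁴)(+0.66) = 4.7 × 10⁻⁴ → stable
  72–179 m: −αΔT+βΔS = −(1 × 10⁻⁴)(+5.0)+(7.9 × 10⁻⁴)(-1.88) = -2.0 × 10⁻³ → UNSTABLE
  179–193 m: −αΔT+βΔS = −(1 × 10⁻⁴)(+0.7)+(7.9 × 10⁻⁴)(+1.66) = 1.2 × 10⁻³ → stable
The 72–179 m interval has Δρ < 0: lighter water underlies denser water.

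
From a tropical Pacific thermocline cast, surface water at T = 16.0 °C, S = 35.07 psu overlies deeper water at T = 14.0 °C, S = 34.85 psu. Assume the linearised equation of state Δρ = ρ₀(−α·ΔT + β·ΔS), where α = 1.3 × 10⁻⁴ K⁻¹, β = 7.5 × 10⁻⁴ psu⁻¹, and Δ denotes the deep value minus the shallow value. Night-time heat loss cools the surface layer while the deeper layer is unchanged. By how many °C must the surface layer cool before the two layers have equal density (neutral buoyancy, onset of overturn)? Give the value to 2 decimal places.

Neutral buoyancy requires Δρ = 0, i.e. −α(T_deep − T_surf′) + β(S_deep − S_surf) = 0.
T_surf′ = T_deep − (β/α)·ΔS = 14.0 − (7.5 × 10⁻⁴/1.3 × 10⁻⁴)·(-0.22) = 15.2692 °C.
Cooling required: 16.0 − (15.2692) = 0.7308 °C.

0.73 °C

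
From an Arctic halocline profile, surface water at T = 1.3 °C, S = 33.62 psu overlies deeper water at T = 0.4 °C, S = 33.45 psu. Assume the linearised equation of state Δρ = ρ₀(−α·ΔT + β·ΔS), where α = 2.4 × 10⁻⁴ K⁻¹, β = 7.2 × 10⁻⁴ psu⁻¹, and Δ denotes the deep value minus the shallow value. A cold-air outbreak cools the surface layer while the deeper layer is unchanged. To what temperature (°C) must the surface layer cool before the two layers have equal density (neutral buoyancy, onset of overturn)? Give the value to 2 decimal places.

Neutral buoyancy requires Δρ = 0, i.e. −α(T_deep − T_surf′) + β(S_deep − S_surf) = 0.
T_surf′ = T_deep − (β/α)·ΔS = 0.4 − (7.2 × 10⁻⁴/2.4 × 10⁻⁴)·(-0.17) = 0.9100 °C.
Cooling required: 1.3 − (0.9100) = 0.3900 °C.

0.91 °C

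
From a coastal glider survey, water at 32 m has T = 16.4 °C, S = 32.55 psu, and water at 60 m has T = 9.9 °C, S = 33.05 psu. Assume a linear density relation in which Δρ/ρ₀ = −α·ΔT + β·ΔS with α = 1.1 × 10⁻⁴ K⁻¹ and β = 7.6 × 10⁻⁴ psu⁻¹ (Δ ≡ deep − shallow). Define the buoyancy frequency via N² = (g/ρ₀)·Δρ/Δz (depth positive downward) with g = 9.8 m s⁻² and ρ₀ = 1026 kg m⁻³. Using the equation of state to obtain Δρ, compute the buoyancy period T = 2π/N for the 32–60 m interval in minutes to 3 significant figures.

5.35 min

ΔT = -6.5 K, ΔS = +0.50 psu (deep − shallow).
Δρ/ρ₀ = −αΔT + βΔS = 7.15 × 10⁻⁴ + 3.80 × 10⁻⁴ = 1.095 × 10⁻³, so Δρ ≈ 1.123 kg m⁻³.
N² = (g/ρ₀)·Δρ/Δz = g·(Δρ/ρ₀)/Δz = 9.8 × 1.095 × 10⁻³ / 28 = 3.8325 × 10⁻⁴ s⁻².
N = √(3.8325 × 10⁻⁴) = 0.019577 rad s⁻¹ → T = 2π/N = 320.95 s = 5.3492 min ≈ 5.35 min.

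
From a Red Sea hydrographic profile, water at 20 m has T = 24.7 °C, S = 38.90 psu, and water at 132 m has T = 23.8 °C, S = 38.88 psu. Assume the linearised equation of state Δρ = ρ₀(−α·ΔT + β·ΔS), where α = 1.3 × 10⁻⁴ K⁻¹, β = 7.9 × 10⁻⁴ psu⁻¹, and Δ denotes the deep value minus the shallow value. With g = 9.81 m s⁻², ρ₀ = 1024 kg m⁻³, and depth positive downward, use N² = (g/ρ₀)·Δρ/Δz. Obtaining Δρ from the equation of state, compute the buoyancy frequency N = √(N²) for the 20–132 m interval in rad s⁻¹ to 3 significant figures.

ΔT = -0.9 K, ΔS = -0.02 psu (deep − shallow).
Δρ/ρ₀ = −αΔT + βΔS = 1.17 × 10⁻⁴ − 1.58 × 10⁻⁵ = 1.012 × 10⁻⁴, so Δρ ≈ 0.1036 kg m⁻³.
N² = (g/ρ₀)·Δρ/Δz = g·(Δρ/ρ₀)/Δz = 9.81 × 1.012 × 10⁻⁴ / 112 = 8.8640 × 10⁻⁶ s⁻².
N = √(8.8640 × 10⁻⁶) = 2.9772 × 10⁻³ rad s⁻¹ ≈ 2.98 × 10⁻³ rad s⁻¹.

2.98 × 10⁻³ rad s⁻¹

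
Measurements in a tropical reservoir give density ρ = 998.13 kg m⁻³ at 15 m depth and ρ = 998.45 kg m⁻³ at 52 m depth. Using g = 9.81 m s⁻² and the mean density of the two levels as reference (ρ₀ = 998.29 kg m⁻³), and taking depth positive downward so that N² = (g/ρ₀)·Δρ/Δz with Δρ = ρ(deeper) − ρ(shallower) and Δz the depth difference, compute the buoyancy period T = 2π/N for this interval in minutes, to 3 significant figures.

Δρ = 998.45 − 998.13 = 0.32 kg m⁻³ over Δz = 52 − 15 = 37 m.
N² = (9.81/998.29) × (0.32/37) = 8.4989 × 10⁻⁵ s⁻².
N = √(8.4989 × 10⁻⁵) = 9.2189 × 10⁻³ rad s⁻¹, so T = 2π/N = 681.55 s = 11.359 min ≈ 11.4 min.

11.4 min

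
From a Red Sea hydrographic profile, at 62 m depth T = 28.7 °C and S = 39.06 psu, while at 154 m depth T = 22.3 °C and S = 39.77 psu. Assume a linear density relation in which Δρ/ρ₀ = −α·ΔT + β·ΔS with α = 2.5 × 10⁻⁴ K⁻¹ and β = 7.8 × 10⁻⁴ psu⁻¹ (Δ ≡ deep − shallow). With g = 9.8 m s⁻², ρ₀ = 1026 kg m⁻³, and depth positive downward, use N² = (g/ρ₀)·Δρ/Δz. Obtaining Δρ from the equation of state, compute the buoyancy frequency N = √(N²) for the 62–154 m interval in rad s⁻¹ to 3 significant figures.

0.0151 rad s⁻¹

ΔT = -6.4 K, ΔS = +0.71 psu (deep − shallow).
Δρ/ρ₀ = −αΔT + βΔS = 1.60 × 10⁻³ + 5.538 × 10⁻⁴ = 2.1538 × 10⁻³, so Δρ ≈ 2.210 kg m⁻³.
N² = (g/ρ₀)·Δρ/Δz = g·(Δρ/ρ₀)/Δz = 9.8 × 2.1538 × 10⁻³ / 92 = 2.2943 × 10⁻⁴ s⁻².
N = √(2.2943 × 10⁻⁴) = 0.015147 rad s⁻¹ ≈ 0.0151 rad s⁻¹.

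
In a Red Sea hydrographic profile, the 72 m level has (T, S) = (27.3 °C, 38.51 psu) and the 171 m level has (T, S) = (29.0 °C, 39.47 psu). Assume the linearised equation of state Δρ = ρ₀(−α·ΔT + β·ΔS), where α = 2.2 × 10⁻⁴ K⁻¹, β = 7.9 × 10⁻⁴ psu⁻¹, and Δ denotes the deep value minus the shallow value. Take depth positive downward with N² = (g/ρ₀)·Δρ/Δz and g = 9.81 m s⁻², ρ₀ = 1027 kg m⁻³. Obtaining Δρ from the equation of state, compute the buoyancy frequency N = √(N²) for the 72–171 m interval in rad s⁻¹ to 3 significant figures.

ΔT = +1.7 K, ΔS = +0.96 psu (deep − shallow).
Δρ/ρ₀ = −αΔT + βΔS = -3.74 × 10⁻⁴ + 7.584 × 10⁻⁴ = 3.844 × 10⁻⁴, so Δρ ≈ 0.3948 kg m⁻³.
N² = (g/ρ₀)·Δρ/Δz = g·(Δρ/ρ₀)/Δz = 9.81 × 3.844 × 10⁻⁴ / 99 = 3.8091 × 10⁻⁵ s⁻².
N = √(3.8091 × 10⁻⁵) = 6.1718 × 10⁻³ rad s⁻¹ ≈ 6.17 × 10⁻³ rad s⁻¹.

6.17 × 10⁻³ rad s⁻¹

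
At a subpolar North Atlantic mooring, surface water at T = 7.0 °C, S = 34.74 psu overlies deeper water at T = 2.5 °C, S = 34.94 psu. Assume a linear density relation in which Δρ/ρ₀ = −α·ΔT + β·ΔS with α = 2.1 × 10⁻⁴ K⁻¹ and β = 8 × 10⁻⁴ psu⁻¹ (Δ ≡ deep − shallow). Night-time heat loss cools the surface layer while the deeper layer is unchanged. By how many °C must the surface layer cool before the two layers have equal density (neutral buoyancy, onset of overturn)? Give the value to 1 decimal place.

5.3 °C

Neutral buoyancy requires Δρ = 0, i.e. −α(T_deep − T_surf′) + β(S_deep − S_surf) = 0.
T_surf′ = T_deep − (β/α)·ΔS = 2.5 − (8 × 10⁻⁴/2.1 × 10⁻⁴)·(+0.20) = 1.738 °C.
Cooling required: 7.0 − (1.738) = 5.262 °C.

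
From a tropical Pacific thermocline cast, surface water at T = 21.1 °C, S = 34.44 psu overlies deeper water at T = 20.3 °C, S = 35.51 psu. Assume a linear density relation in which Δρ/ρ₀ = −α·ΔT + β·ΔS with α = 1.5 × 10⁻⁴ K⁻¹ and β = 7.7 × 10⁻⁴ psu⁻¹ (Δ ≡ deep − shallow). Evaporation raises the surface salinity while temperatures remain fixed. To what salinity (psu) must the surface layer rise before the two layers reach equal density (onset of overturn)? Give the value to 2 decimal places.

Neutral buoyancy requires −α(T_deep − T_surf) + β(S_deep − S_surf′) = 0.
S_surf′ = S_deep − (α/β)·ΔT = 35.51 − (1.5 × 10⁻⁴/7.7 × 10⁻⁴)·(-0.8) = 35.6658 psu.
Increase required: 35.6658 − 34.44 = 1.2258 psu.

35.67 psu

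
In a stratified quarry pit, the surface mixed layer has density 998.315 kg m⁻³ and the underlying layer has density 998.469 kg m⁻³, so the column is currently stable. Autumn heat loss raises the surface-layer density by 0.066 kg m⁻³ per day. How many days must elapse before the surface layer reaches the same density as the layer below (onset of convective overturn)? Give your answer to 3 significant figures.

2.33 days

Density deficit of the surface layer: 998.469 − 998.315 = 0.154 kg m⁻³.
Required change = 0.154 / 0.066 = 2.33 days.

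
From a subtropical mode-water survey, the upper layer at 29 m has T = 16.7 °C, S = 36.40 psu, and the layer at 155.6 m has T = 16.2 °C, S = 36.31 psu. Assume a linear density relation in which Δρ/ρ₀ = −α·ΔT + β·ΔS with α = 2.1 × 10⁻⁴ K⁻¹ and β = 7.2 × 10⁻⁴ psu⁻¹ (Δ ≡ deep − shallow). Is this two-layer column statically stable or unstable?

stable

ΔT = 16.2 − 16.7 = -0.5 K and ΔS = 36.31 − 36.40 = -0.09 psu (deep − shallow).
−αΔT = 1.05 × 10⁻⁴; βΔS = -6.48 × 10⁻⁵; sum Δρ/ρ₀ = 4.02 × 10⁻⁵.
Δρ/ρ₀ > 0, so Δρ > 0: deeper water is denser → statically stable.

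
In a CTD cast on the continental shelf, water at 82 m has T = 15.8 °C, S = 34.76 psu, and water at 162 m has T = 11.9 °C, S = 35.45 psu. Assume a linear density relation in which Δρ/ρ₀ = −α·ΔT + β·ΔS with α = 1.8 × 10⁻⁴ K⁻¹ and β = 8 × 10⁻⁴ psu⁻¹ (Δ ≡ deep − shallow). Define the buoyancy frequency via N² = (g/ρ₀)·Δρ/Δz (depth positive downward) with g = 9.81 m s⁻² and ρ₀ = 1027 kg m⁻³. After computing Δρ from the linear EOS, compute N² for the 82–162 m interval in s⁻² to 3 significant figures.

1.54 × 10⁻⁴ s⁻²

ΔT = -3.9 K, ΔS = +0.69 psu (deep − shallow).
Δρ/ρ₀ = −αΔT + βΔS = 7.02 × 10⁻⁴ + 5.52 × 10⁻⁴ = 1.254 × 10⁻³, so Δρ ≈ 1.288 kg m⁻³.
N² = (g/ρ₀)·Δρ/Δz = g·(Δρ/ρ₀)/Δz = 9.81 × 1.254 × 10⁻³ / 80 = 1.5377 × 10⁻⁴ s⁻² ≈ 1.54 × 10⁻⁴ s⁻².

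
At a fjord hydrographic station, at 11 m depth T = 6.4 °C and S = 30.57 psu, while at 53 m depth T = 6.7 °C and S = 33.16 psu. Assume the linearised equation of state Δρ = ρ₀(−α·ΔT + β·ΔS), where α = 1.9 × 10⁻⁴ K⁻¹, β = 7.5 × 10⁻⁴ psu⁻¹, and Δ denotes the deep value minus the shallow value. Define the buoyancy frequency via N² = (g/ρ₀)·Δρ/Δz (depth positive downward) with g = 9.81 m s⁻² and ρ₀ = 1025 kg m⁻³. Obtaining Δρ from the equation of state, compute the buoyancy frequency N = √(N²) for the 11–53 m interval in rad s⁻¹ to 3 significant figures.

0.0210 rad s⁻¹

ΔT = +0.3 K, ΔS = +2.59 psu (deep − shallow).
Δρ/ρ₀ = −αΔT + βΔS = -5.70 × 10⁻⁵ + 1.9425 × 10⁻³ = 1.8855 × 10⁻³, so Δρ ≈ 1.933 kg m⁻³.
N² = (g/ρ₀)·Δρ/Δz = g·(Δρ/ρ₀)/Δz = 9.81 × 1.8855 × 10⁻³ / 42 = 4.4040 × 10⁻⁴ s⁻².
N = √(4.4040 × 10⁻⁴) = 0.020986 rad s⁻¹ ≈ 0.0210 rad s⁻¹.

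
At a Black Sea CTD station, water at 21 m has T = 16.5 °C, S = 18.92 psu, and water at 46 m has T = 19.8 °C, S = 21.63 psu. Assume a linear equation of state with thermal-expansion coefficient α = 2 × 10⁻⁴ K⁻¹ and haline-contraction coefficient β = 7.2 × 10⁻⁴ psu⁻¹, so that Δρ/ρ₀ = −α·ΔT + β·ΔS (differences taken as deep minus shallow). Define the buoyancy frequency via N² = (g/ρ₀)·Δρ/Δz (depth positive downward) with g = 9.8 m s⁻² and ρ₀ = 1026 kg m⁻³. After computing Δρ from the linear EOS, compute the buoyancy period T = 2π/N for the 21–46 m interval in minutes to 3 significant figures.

4.65 min

ΔT = +3.3 K, ΔS = +2.71 psu (deep − shallow).
Δρ/ρ₀ = −αΔT + βΔS = -6.60 × 10⁻⁴ + 1.9512 × 10⁻³ = 1.2912 × 10⁻³, so Δρ ≈ 1.325 kg m⁻³.
N² = (g/ρ₀)·Δρ/Δz = g·(Δρ/ρ₀)/Δz = 9.8 × 1.2912 × 10⁻³ / 25 = 5.0615 × 10⁻⁴ s⁻².
N = √(5.0615 × 10⁻⁴) = 0.022498 rad s⁻¹ → T = 2π/N = 279.28 s = 4.6547 min ≈ 4.65 min.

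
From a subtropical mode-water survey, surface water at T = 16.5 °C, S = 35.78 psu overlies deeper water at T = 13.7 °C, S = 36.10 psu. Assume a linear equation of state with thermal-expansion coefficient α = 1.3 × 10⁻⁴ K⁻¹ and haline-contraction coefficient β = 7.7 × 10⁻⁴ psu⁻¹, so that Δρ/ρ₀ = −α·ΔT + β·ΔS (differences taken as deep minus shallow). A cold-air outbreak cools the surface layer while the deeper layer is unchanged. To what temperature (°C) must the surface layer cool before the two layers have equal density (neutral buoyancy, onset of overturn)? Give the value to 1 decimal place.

Neutral buoyancy requires Δρ = 0, i.e. −α(T_deep − T_surf′) + β(S_deep − S_surf) = 0.
T_surf′ = T_deep − (β/α)·ΔS = 13.7 − (7.7 × 10⁻⁴/1.3 × 10⁻⁴)·(+0.32) = 11.805 °C.
Cooling required: 16.5 − (11.805) = 4.695 °C.

11.8 °C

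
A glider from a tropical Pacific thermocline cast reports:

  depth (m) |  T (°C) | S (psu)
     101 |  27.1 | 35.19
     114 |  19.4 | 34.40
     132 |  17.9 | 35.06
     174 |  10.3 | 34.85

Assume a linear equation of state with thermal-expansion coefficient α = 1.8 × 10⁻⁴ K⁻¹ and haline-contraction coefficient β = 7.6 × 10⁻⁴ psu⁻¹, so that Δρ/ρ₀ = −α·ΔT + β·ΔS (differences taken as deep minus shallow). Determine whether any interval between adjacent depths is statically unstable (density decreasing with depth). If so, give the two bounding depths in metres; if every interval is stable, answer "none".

none

Evaluate Δρ/ρ₀ = −αΔT + βΔS across each adjacent pair:
  101–114 m: −αΔT+βΔS = −(1.8 × 10⁻⁴)(-7.7)+(7.6 × 10⁻⁴)(-0.79) = 7.9 × 10⁻⁴ → stable
  114–132 m: −αΔT+βΔS = −(1.8 × 10⁻⁴)(-1.5)+(7.6 × 10⁻⁴)(+0.66) = 7.7 × 10⁻⁴ → stable
  132–174 m: −αΔT+βΔS = −(1.8 × 10⁻⁴)(-7.6)+(7.6 × 10⁻⁴)(-0.21) = 1.2 × 10⁻³ → stable
Every interval has Δρ > 0: the column is stably stratified throughout.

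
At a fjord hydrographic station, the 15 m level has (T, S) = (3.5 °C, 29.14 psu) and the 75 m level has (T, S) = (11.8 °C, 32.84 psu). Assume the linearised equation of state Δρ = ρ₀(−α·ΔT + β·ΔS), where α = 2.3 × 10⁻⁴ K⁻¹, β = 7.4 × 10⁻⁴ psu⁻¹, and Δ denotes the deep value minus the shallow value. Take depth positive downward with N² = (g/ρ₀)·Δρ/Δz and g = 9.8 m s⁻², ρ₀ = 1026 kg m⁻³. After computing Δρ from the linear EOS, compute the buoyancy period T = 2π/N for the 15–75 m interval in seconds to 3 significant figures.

540 s

ΔT = +8.3 K, ΔS = +3.70 psu (deep − shallow).
Δρ/ρ₀ = −αΔT + βΔS = -1.909 × 10⁻³ + 2.738 × 10⁻³ = 8.29 × 10⁻⁴, so Δρ ≈ 0.8506 kg m⁻³.
N² = (g/ρ₀)·Δρ/Δz = g·(Δρ/ρ₀)/Δz = 9.8 × 8.29 × 10⁻⁴ / 60 = 1.3540 × 10⁻⁴ s⁻².
N = √(1.3540 × 10⁻⁴) = 0.011636 rad s⁻¹ → T = 2π/N = 539.98 s ≈ 540 s.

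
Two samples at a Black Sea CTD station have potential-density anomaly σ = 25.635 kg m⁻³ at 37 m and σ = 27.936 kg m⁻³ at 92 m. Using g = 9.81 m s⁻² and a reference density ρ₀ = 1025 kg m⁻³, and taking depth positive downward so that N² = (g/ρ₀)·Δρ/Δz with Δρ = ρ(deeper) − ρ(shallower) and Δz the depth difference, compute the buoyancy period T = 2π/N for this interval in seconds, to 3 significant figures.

314 s

Δρ = 1027.936 − 1025.635 = 2.301 kg m⁻³ over Δz = 92 − 37 = 55 m.
N² = (9.81/1025) × (2.301/55) = 4.0040 × 10⁻⁴ s⁻².
N = √(4.0040 × 10⁻⁴) = 0.020010 rad s⁻¹, so T = 2π/N = 314.00 s ≈ 314 s.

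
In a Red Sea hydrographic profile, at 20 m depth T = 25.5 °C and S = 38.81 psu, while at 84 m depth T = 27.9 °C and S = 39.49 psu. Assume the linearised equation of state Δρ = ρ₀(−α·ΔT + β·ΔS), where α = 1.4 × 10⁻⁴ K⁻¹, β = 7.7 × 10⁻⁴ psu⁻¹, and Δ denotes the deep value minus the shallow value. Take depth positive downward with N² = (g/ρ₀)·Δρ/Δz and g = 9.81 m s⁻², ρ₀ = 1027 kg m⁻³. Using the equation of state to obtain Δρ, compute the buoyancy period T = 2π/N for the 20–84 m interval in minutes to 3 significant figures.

ΔT = +2.4 K, ΔS = +0.68 psu (deep − shallow).
Δρ/ρ₀ = −αΔT + βΔS = -3.36 × 10⁻⁴ + 5.236 × 10⁻⁴ = 1.876 × 10⁻⁴, so Δρ ≈ 0.1927 kg m⁻³.
N² = (g/ρ₀)·Δρ/Δz = g·(Δρ/ρ₀)/Δz = 9.81 × 1.876 × 10⁻⁴ / 64 = 2.8756 × 10⁻⁵ s⁻².
N = √(2.8756 × 10⁻⁵) = 5.3625 × 10⁻³ rad s⁻¹ → T = 2π/N = 1.1717 × 10³ s = 19.528 min ≈ 19.5 min.

19.5 min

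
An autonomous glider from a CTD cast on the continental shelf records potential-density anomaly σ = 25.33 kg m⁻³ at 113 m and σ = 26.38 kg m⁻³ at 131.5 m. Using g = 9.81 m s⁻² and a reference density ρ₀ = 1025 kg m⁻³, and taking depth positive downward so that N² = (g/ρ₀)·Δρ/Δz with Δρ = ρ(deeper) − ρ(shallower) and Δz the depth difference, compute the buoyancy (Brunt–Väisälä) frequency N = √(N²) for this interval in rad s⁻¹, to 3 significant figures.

0.0233 rad s⁻¹

Δρ = 1026.38 − 1025.33 = 1.05 kg m⁻³ over Δz = 131.5 − 113 = 18.5 m.
N² = (9.81/1025) × (1.05/18.5) = 5.4320 × 10⁻⁴ s⁻².
N = √(5.4320 × 10⁻⁴) = 0.023307 rad s⁻¹ ≈ 0.0233 rad s⁻¹.
A positive N² confirms static stability across the interval.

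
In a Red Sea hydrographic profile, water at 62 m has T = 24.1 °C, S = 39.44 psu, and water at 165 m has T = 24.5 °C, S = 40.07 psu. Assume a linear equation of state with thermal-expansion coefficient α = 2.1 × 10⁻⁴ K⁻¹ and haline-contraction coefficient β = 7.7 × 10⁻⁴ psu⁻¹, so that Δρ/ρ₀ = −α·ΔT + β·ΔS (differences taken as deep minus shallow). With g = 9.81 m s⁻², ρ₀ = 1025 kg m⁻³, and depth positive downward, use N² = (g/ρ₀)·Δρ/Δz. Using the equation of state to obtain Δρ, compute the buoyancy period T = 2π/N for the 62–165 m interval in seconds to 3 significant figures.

1.02 × 10³ s

ΔT = +0.4 K, ΔS = +0.63 psu (deep − shallow).
Δρ/ρ₀ = −αΔT + βΔS = -8.40 × 10⁻⁵ + 4.851 × 10⁻⁴ = 4.011 × 10⁻⁴, so Δρ ≈ 0.4111 kg m⁻³.
N² = (g/ρ₀)·Δρ/Δz = g·(Δρ/ρ₀)/Δz = 9.81 × 4.011 × 10⁻⁴ / 103 = 3.8202 × 10⁻⁵ s⁻².
N = √(3.8202 × 10⁻⁵) = 6.1808 × 10⁻³ rad s⁻¹ → T = 2π/N = 1.0166 × 10³ s ≈ 1.02 × 10³ s.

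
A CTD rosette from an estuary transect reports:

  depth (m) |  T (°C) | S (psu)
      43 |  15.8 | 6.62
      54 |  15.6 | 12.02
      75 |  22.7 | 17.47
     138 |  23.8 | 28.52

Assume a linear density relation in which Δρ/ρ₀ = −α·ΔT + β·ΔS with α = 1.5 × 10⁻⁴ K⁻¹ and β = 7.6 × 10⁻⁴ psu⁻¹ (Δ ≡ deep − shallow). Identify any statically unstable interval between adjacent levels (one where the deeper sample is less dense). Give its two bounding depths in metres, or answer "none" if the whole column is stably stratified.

Evaluate Δρ/ρ₀ = −αΔT + βΔS across each adjacent pair:
  43–54 m: −αΔT+βΔS = −(1.5 × 10⁻⁴)(-0.2)+(7.6 × 10⁻⁴)(+5.40) = 4.1 × 10⁻³ → stable
  54–75 m: −αΔT+βΔS = −(1.5 × 10⁻⁴)(+7.1)+(7.6 × 10⁻⁴)(+5.45) = 3.1 × 10⁻³ → stable
  75–138 m: −αΔT+βΔS = −(1.5 × 10⁻⁴)(+1.1)+(7.6 × 10⁻⁴)(+11.05) = 8.2 × 10⁻³ → stable
Every interval has Δρ > 0: the column is stably stratified throughout.

none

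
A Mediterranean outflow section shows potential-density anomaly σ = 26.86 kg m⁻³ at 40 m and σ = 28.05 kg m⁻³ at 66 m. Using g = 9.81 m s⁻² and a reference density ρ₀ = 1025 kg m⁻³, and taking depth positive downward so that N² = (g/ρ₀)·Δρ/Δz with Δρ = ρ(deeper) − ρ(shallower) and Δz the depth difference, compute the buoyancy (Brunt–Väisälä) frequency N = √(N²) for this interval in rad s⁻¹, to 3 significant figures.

Δρ = 1028.05 − 1026.86 = 1.19 kg m⁻³ over Δz = 66 − 40 = 26 m.
N² = (9.81/1025) × (1.19/26) = 4.3805 × 10⁻⁴ s⁻².
N = √(4.3805 × 10⁻⁴) = 0.020930 rad s⁻¹ ≈ 0.0209 rad s⁻¹.

0.0209 rad s⁻¹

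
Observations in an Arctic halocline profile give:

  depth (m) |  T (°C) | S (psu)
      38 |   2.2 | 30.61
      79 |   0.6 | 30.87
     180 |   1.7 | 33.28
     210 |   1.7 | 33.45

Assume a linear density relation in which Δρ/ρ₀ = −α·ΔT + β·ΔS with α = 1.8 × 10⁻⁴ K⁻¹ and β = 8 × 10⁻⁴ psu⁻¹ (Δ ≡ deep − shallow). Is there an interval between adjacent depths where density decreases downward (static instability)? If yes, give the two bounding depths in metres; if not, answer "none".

Evaluate Δρ/ρ₀ = −αΔT + βΔS across each adjacent pair:
  38–79 m: −αΔT+βΔS = −(1.8 × 10⁻⁴)(-1.6)+(8 × 10⁻⁴)(+0.26) = 5.0 × 10⁻⁴ → stable
  79–180 m: −αΔT+βΔS = −(1.8 × 10⁻⁴)(+1.1)+(8 × 10⁻⁴)(+2.41) = 1.7 × 10⁻³ → stable
  180–210 m: −αΔT+βΔS = −(1.8 × 10⁻⁴)(+0.0)+(8 × 10⁻⁴)(+0.17) = 1.4 × 10⁻⁴ → stable
Every interval has Δρ > 0: the column is stably stratified throughout.

none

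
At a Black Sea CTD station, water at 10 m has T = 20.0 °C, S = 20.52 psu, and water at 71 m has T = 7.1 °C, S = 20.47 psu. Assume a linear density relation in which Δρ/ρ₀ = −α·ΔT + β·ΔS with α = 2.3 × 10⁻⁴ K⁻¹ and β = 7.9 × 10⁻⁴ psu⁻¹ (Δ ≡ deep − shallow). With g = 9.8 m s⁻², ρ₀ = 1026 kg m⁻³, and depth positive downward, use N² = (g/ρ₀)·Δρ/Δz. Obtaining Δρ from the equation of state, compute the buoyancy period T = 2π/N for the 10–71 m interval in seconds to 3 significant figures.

ΔT = -12.9 K, ΔS = -0.05 psu (deep − shallow).
Δρ/ρ₀ = −αΔT + βΔS = 2.967 × 10⁻³ − 3.95 × 10⁻⁵ = 2.9275 × 10⁻³, so Δρ ≈ 3.004 kg m⁻³.
N² = (g/ρ₀)·Δρ/Δz = g·(Δρ/ρ₀)/Δz = 9.8 × 2.9275 × 10⁻³ / 61 = 4.7032 × 10⁻⁴ s⁻².
N = √(4.7032 × 10⁻⁴) = 0.021687 rad s⁻¹ → T = 2π/N = 289.72 s ≈ 290 s.

290 s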